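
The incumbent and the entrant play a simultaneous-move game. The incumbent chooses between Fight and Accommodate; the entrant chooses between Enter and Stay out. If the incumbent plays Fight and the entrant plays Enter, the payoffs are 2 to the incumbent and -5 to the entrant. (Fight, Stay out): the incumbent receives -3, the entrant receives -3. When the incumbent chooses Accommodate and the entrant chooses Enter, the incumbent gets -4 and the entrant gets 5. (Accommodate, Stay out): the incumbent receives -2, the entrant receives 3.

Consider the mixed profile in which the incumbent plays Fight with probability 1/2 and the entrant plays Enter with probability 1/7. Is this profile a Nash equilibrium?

Yes

Check the entrant's indifference given the incumbent's mix p = 1/2:
  payoff from Enter = 0; payoff from Stay out = 0 — equal.
Check the incumbent's indifference given the entrant's mix q = 1/7:
  payoff from Fight = -16/7; payoff from Accommodate = -16/7 — equal.
Both players are indifferent, so neither can profitably deviate.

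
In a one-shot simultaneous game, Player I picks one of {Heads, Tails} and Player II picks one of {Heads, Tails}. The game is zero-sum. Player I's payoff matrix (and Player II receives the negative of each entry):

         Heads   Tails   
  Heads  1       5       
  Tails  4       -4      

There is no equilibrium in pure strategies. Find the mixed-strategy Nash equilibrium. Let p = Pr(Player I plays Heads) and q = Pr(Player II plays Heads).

Set Player II's expected payoff from Heads equal to that from Tails:
  Player II's payoff to Heads: p·(-1) + (1−p)·(-4) = 3p - 4
  Player II's payoff to Tails: p·(-5) + (1−p)·4 = -9p + 4
  3p - 4 = -9p + 4  ⇒  12p = 8  ⇒  p = 2/3.
Player I's indifference between Heads and Tails determines Player II's mixing probability q:
  Player I's payoff from Heads: q·1 + (1−q)·5 = -4q + 5
  Player I's payoff from Tails: q·4 + (1−q)·(-4) = 8q - 4
  -4q + 5 = 8q - 4  ⇒  -12q = -9  ⇒  q = 3/4.

p = 2/3, q = 3/4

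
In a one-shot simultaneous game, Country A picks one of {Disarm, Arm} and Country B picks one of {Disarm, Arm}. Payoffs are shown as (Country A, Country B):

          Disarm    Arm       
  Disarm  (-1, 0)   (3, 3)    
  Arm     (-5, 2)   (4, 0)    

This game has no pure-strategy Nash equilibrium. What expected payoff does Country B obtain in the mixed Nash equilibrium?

6/5

Set Country B's expected payoff from Disarm equal to that from Arm:
  Country B's payoff to Disarm: p·0 + (1−p)·2 = -2p + 2
  Country B's payoff to Arm: p·3 + (1−p)·0 = 3p
  -2p + 2 = 3p  ⇒  -5p = -2  ⇒  p = 2/5.
At equilibrium Country B is indifferent across columns, so Country B's payoff equals the payoff from Disarm: (2/5)·0 + (3/5)·2 = 6/5.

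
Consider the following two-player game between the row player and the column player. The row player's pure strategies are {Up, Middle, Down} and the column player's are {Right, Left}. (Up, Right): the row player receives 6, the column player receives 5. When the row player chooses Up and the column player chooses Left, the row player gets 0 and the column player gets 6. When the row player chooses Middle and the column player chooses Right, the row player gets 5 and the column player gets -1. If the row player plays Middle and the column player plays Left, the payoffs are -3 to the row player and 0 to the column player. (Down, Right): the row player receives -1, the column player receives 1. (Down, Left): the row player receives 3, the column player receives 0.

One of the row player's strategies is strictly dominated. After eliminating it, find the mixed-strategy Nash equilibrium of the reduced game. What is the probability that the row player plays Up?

p = 1/2

The row player's strategy Middle is strictly dominated by Up: 6 > 5 and 0 > -3. Eliminate Middle.
For the column player to be willing to mix, the column player must be indifferent between Right and Left, which pins down the row player's mix.
  the column player's payoff to Right: p·5 + (1−p)·1 = 4p + 1
  the column player's payoff to Left: p·6 + (1−p)·0 = 6p
  4p + 1 = 6p  ⇒  -2p = -1  ⇒  p = 1/2.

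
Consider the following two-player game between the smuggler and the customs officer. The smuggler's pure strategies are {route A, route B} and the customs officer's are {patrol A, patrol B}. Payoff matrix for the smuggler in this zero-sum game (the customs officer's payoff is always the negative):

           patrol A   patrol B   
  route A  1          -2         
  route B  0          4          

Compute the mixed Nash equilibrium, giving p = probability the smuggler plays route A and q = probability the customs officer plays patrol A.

The smuggler's mix must leave the customs officer indifferent between patrol A and patrol B.
  the customs officer's payoff from patrol A: p·(-1) + (1−p)·0 = -p
  the customs officer's payoff from patrol B: p·2 + (1−p)·(-4) = 6p - 4
  -p = 6p - 4  ⇒  -7p = -4  ⇒  p = 4/7.
In a mixed equilibrium the smuggler is indifferent between route A and route B; this condition fixes q.
  the smuggler's payoff to route A: q·1 + (1−q)·(-2) = 3q - 2
  the smuggler's payoff to route B: q·0 + (1−q)·4 = -4q + 4
  3q - 2 = -4q + 4  ⇒  7q = 6  ⇒  q = 6/7.

p = 4/7, q = 6/7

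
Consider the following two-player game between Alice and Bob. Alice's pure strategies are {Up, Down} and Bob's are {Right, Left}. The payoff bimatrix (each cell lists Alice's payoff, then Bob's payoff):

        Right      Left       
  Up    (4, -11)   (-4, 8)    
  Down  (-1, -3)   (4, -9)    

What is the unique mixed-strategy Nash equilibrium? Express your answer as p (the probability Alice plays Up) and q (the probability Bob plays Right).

In a mixed equilibrium Bob is indifferent between Right and Left; this condition fixes p.
  Bob's payoff to Right: p·(-11) + (1−p)·(-3) = -8p - 3
  Bob's payoff to Left: p·8 + (1−p)·(-9) = 17p - 9
  -8p - 3 = 17p - 9  ⇒  -25p = -6  ⇒  p = 6/25.
For Alice to be willing to mix, Alice must be indifferent between Up and Down, which pins down Bob's mix.
  Alice's payoff from Up: q·4 + (1−q)·(-4) = 8q - 4
  Alice's payoff from Down: q·(-1) + (1−q)·4 = -5q + 4
  8q - 4 = -5q + 4  ⇒  13q = 8  ⇒  q = 8/13.

p = 6/25, q = 8/13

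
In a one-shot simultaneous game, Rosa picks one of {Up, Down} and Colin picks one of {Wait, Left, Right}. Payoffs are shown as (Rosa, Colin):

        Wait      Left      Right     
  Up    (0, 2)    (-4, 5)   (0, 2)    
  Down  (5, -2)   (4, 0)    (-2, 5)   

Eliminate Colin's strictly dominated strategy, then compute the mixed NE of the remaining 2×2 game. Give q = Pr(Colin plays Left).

Colin's strategy Wait is strictly dominated by Left: 5 > 2 and 0 > -2. Eliminate Wait.
Rosa's indifference between Up and Down determines Colin's mixing probability q:
  Rosa's payoff from Up: q·(-4) + (1−q)·0 = -4q
  Rosa's payoff from Down: q·4 + (1−q)·(-2) = 6q - 2
  -4q = 6q - 2  ⇒  -10q = -2  ⇒  q = 1/5.

q = 1/5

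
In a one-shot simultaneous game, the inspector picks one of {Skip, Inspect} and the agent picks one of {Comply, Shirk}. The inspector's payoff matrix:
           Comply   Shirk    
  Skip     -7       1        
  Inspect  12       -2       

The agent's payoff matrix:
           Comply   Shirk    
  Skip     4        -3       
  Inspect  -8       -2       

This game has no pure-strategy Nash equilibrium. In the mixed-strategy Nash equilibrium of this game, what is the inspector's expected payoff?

-1/11

Set the inspector's expected payoff from Skip equal to that from Inspect:
  the inspector's payoff to Skip: q·(-7) + (1−q)·1 = -8q + 1
  the inspector's payoff to Inspect: q·12 + (1−q)·(-2) = 14q - 2
  -8q + 1 = 14q - 2  ⇒  -22q = -3  ⇒  q = 3/22.
At equilibrium the inspector is indifferent across rows, so the inspector's payoff equals the payoff from Skip: (3/22)·(-7) + (19/22)·1 = -1/11.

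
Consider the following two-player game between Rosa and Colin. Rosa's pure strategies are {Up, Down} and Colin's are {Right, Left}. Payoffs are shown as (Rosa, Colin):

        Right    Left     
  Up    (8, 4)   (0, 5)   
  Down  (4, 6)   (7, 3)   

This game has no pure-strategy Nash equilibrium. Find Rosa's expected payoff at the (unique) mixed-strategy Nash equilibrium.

56/11

Colin's mix must leave Rosa indifferent between Up and Down.
  Rosa's payoff from Up: q·8 + (1−q)·0 = 8q
  Rosa's payoff from Down: q·4 + (1−q)·7 = -3q + 7
  8q = -3q + 7  ⇒  11q = 7  ⇒  q = 7/11.
At equilibrium Rosa is indifferent across rows, so Rosa's payoff equals the payoff from Up: (7/11)·8 + (4/11)·0 = 56/11.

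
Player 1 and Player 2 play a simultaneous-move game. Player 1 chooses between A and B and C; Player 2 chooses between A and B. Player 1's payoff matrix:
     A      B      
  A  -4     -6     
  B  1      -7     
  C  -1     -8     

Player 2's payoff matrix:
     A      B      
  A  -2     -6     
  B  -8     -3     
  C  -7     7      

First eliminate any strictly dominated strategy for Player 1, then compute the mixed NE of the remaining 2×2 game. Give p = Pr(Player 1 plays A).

Player 1's strategy C is strictly dominated by B: 1 > -1 and -7 > -8. Eliminate C.
Set Player 2's expected payoff from A equal to that from B:
  Player 2's payoff from A: p·(-2) + (1−p)·(-8) = 6p - 8
  Player 2's payoff from B: p·(-6) + (1−p)·(-3) = -3p - 3
  6p - 8 = -3p - 3  ⇒  9p = 5  ⇒  p = 5/9.

p = 5/9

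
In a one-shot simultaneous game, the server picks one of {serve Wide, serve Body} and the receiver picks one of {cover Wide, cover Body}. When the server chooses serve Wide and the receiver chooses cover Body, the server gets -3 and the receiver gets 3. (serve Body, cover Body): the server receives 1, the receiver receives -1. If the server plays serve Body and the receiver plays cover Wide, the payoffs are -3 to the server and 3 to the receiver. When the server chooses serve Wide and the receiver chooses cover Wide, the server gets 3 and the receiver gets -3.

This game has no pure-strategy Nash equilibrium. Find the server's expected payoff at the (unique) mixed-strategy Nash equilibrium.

-3/5

The receiver's mix must leave the server indifferent between serve Wide and serve Body.
  the server's payoff from serve Wide: q·3 + (1−q)·(-3) = 6q - 3
  the server's payoff from serve Body: q·(-3) + (1−q)·1 = -4q + 1
  6q - 3 = -4q + 1  ⇒  10q = 4  ⇒  q = 2/5.
At equilibrium the server is indifferent across rows, so the server's payoff equals the payoff from serve Wide: (2/5)·3 + (3/5)·(-3) = -3/5.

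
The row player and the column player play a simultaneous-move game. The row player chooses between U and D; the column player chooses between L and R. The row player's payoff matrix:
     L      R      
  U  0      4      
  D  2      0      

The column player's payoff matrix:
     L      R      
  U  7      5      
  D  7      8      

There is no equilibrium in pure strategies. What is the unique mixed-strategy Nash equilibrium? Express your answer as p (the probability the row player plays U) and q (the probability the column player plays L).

In a mixed equilibrium the column player is indifferent between L and R; this condition fixes p.
  the column player's payoff to L: p·7 + (1−p)·7 = 7
  the column player's payoff to R: p·5 + (1−p)·8 = -3p + 8
  7 = -3p + 8  ⇒  3p = 1  ⇒  p = 1/3.
In a mixed equilibrium the row player is indifferent between U and D; this condition fixes q.
  the row player's payoff from U: q·0 + (1−q)·4 = -4q + 4
  the row player's payoff from D: q·2 + (1−q)·0 = 2q
  -4q + 4 = 2q  ⇒  -6q = -4  ⇒  q = 2/3.

p = 1/3, q = 2/3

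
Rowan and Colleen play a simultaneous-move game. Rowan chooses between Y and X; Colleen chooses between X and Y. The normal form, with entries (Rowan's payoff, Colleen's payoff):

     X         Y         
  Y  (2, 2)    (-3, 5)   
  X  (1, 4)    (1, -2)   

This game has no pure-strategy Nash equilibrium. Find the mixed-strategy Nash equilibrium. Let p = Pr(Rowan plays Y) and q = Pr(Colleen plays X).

p = 2/3, q = 4/5

Rowan's mix must leave Colleen indifferent between X and Y.
  Colleen's expected payoff from X: p·2 + (1−p)·4 = -2p + 4
  Colleen's expected payoff from Y: p·5 + (1−p)·(-2) = 7p - 2
  -2p + 4 = 7p - 2  ⇒  -9p = -6  ⇒  p = 2/3.
Set Rowan's expected payoff from Y equal to that from X:
  Rowan's expected payoff from Y: q·2 + (1−q)·(-3) = 5q - 3
  Rowan's expected payoff from X: q·1 + (1−q)·1 = 1
  5q - 3 = 1  ⇒  5q = 4  ⇒  q = 4/5.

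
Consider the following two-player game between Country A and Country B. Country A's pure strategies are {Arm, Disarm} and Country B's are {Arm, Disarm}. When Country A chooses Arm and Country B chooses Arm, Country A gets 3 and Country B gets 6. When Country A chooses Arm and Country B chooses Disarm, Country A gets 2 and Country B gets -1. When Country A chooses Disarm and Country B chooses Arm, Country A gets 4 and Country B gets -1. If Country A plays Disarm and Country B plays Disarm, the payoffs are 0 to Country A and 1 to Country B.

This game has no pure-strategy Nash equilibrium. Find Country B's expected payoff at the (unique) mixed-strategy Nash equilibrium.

Country A's mix must leave Country B indifferent between Arm and Disarm.
  Country B's expected payoff from Arm: p·6 + (1−p)·(-1) = 7p - 1
  Country B's expected payoff from Disarm: p·(-1) + (1−p)·1 = -2p + 1
  7p - 1 = -2p + 1  ⇒  9p = 2  ⇒  p = 2/9.
At equilibrium Country B is indifferent across columns, so Country B's payoff equals the payoff from Arm: (2/9)·6 + (7/9)·(-1) = 5/9.

5/9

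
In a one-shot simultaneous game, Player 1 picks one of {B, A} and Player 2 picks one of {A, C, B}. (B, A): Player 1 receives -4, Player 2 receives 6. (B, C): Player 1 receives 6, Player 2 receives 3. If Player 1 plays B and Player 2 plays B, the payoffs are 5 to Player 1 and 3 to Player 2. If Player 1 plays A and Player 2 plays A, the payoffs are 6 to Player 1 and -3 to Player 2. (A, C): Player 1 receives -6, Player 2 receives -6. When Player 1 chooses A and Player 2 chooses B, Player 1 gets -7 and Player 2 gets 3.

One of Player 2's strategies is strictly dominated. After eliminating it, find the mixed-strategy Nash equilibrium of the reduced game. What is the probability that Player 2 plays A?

q = 6/11

Player 2's strategy C is strictly dominated by A: 6 > 3 and -3 > -6. Eliminate C.
For Player 1 to be willing to mix, Player 1 must be indifferent between B and A, which pins down Player 2's mix.
  Player 1's payoff to B: q·(-4) + (1−q)·5 = -9q + 5
  Player 1's payoff to A: q·6 + (1−q)·(-7) = 13q - 7
  -9q + 5 = 13q - 7  ⇒  -22q = -12  ⇒  q = 6/11.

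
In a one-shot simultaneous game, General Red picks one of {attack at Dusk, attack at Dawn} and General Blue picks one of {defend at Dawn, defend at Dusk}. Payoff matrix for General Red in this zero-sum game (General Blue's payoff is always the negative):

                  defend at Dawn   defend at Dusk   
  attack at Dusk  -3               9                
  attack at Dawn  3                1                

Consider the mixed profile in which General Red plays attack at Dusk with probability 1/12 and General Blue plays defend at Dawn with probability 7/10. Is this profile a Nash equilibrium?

No

Given General Red's mix p = 1/12, General Blue's payoff from defend at Dawn is -5/2 but from defend at Dusk is -5/3. General Blue strictly prefers defend at Dusk, so General Blue would not mix.
So the proposed profile is not a Nash equilibrium.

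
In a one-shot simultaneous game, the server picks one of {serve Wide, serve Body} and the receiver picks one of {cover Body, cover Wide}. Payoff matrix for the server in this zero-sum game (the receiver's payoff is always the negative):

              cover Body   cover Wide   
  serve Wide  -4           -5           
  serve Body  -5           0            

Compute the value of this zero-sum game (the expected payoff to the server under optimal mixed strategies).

v = -25/6

The receiver's mix must leave the server indifferent between serve Wide and serve Body.
  the server's payoff from serve Wide: q·(-4) + (1−q)·(-5) = q - 5
  the server's payoff from serve Body: q·(-5) + (1−q)·0 = -5q
  q - 5 = -5q  ⇒  6q = 5  ⇒  q = 5/6.
The value is the server's expected payoff against this mix (using serve Wide): (5/6)·(-4) + (1/6)·(-5) = -25/6.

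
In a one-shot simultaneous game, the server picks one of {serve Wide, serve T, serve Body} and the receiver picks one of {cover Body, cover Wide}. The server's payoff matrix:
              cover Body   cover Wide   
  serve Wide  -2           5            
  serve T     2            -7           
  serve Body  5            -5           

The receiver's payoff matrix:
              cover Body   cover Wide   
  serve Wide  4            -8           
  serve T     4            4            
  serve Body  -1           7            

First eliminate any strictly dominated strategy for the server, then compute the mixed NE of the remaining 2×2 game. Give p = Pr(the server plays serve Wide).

The server's strategy serve T is strictly dominated by serve Body: 5 > 2 and -5 > -7. Eliminate serve T.
The receiver's indifference between cover Body and cover Wide determines the server's mixing probability p:
  the receiver's payoff to cover Body: p·4 + (1−p)·(-1) = 5p - 1
  the receiver's payoff to cover Wide: p·(-8) + (1−p)·7 = -15p + 7
  5p - 1 = -15p + 7  ⇒  20p = 8  ⇒  p = 2/5.

p = 2/5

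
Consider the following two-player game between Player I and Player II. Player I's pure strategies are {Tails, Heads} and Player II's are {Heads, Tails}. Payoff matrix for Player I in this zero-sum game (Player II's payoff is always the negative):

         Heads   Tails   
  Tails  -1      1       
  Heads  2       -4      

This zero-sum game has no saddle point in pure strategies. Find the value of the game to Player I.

v = -1/4

Player I's indifference between Tails and Heads determines Player II's mixing probability q:
  Player I's payoff from Tails: q·(-1) + (1−q)·1 = -2q + 1
  Player I's payoff from Heads: q·2 + (1−q)·(-4) = 6q - 4
  -2q + 1 = 6q - 4  ⇒  -8q = -5  ⇒  q = 5/8.
The value is Player I's expected payoff against this mix (using Tails): (5/8)·(-1) + (3/8)·1 = -1/4.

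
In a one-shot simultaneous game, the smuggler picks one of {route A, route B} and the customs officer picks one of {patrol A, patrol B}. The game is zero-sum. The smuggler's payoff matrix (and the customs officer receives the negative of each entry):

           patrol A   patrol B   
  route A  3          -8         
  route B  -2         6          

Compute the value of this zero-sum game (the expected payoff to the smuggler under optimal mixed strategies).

v = 2/19

Set the smuggler's expected payoff from route A equal to that from route B:
  the smuggler's expected payoff from route A: q·3 + (1−q)·(-8) = 11q - 8
  the smuggler's expected payoff from route B: q·(-2) + (1−q)·6 = -8q + 6
  11q - 8 = -8q + 6  ⇒  19q = 14  ⇒  q = 14/19.
The value is the smuggler's expected payoff against this mix (using route A): (14/19)·3 + (5/19)·(-8) = 2/19.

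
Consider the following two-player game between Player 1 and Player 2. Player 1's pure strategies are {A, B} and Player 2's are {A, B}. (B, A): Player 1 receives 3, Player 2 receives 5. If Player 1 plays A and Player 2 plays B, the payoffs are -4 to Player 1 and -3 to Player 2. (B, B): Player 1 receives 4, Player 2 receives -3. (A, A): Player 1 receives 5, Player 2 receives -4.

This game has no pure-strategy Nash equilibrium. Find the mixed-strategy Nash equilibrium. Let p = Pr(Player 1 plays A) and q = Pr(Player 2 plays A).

For Player 2 to be willing to mix, Player 2 must be indifferent between A and B, which pins down Player 1's mix.
  Player 2's payoff from A: p·(-4) + (1−p)·5 = -9p + 5
  Player 2's payoff from B: p·(-3) + (1−p)·(-3) = -3
  -9p + 5 = -3  ⇒  -9p = -8  ⇒  p = 8/9.
Player 2's mix must leave Player 1 indifferent between A and B.
  Player 1's expected payoff from A: q·5 + (1−q)·(-4) = 9q - 4
  Player 1's expected payoff from B: q·3 + (1−q)·4 = -q + 4
  9q - 4 = -q + 4  ⇒  10q = 8  ⇒  q = 4/5.

p = 8/9, q = 4/5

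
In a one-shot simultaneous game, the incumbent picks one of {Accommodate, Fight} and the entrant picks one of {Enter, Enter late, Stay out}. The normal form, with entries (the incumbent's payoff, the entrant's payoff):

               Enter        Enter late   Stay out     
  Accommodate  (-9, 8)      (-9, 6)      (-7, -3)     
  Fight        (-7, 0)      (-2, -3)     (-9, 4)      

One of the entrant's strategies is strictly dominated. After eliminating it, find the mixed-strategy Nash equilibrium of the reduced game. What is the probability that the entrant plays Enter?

q = 1/2

The entrant's strategy Enter late is strictly dominated by Enter: 8 > 6 and 0 > -3. Eliminate Enter late.
The entrant's mix must leave the incumbent indifferent between Accommodate and Fight.
  the incumbent's expected payoff from Accommodate: q·(-9) + (1−q)·(-7) = -2q - 7
  the incumbent's expected payoff from Fight: q·(-7) + (1−q)·(-9) = 2q - 9
  -2q - 7 = 2q - 9  ⇒  -4q = -2  ⇒  q = 1/2.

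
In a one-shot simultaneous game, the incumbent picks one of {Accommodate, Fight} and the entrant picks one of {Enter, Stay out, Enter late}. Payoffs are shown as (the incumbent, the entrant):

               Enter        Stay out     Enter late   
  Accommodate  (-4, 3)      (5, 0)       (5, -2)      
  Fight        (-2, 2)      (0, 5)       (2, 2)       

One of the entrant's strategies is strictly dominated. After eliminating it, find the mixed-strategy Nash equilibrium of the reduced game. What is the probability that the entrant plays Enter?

The entrant's strategy Enter late is strictly dominated by Stay out: 0 > -2 and 5 > 2. Eliminate Enter late.
Set the incumbent's expected payoff from Accommodate equal to that from Fight:
  the incumbent's payoff to Accommodate: q·(-4) + (1−q)·5 = -9q + 5
  the incumbent's payoff to Fight: q·(-2) + (1−q)·0 = -2q
  -9q + 5 = -2q  ⇒  -7q = -5  ⇒  q = 5/7.

q = 5/7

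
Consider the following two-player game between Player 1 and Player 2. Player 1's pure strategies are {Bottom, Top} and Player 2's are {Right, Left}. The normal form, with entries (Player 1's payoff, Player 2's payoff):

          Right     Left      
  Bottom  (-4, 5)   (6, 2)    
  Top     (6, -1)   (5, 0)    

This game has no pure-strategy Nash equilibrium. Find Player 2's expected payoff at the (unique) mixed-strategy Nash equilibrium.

1/2

Player 1's mix must leave Player 2 indifferent between Right and Left.
  Player 2's payoff from Right: p·5 + (1−p)·(-1) = 6p - 1
  Player 2's payoff from Left: p·2 + (1−p)·0 = 2p
  6p - 1 = 2p  ⇒  4p = 1  ⇒  p = 1/4.
At equilibrium Player 2 is indifferent across columns, so Player 2's payoff equals the payoff from Right: (1/4)·5 + (3/4)·(-1) = 1/2.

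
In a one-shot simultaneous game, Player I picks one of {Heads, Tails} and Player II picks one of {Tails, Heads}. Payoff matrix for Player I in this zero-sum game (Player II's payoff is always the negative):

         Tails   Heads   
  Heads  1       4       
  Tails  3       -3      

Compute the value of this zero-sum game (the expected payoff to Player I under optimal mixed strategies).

v = 5/3

Set Player I's expected payoff from Heads equal to that from Tails:
  Player I's payoff to Heads: q·1 + (1−q)·4 = -3q + 4
  Player I's payoff to Tails: q·3 + (1−q)·(-3) = 6q - 3
  -3q + 4 = 6q - 3  ⇒  -9q = -7  ⇒  q = 7/9.
The value is Player I's expected payoff against this mix (using Heads): (7/9)·1 + (2/9)·4 = 5/3.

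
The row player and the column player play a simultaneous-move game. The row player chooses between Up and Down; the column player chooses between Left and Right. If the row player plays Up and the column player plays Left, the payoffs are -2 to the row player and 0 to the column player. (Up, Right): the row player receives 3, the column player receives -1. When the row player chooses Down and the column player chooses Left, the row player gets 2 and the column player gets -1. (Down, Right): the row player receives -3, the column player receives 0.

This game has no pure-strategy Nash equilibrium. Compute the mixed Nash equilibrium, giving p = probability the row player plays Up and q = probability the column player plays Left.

p = 1/2, q = 3/5

The row player's mix must leave the column player indifferent between Left and Right.
  the column player's payoff to Left: p·0 + (1−p)·(-1) = p - 1
  the column player's payoff to Right: p·(-1) + (1−p)·0 = -p
  p - 1 = -p  ⇒  2p = 1  ⇒  p = 1/2.
For the row player to be willing to mix, the row player must be indifferent between Up and Down, which pins down the column player's mix.
  the row player's payoff to Up: q·(-2) + (1−q)·3 = -5q + 3
  the row player's payoff to Down: q·2 + (1−q)·(-3) = 5q - 3
  -5q + 3 = 5q - 3  ⇒  -10q = -6  ⇒  q = 3/5.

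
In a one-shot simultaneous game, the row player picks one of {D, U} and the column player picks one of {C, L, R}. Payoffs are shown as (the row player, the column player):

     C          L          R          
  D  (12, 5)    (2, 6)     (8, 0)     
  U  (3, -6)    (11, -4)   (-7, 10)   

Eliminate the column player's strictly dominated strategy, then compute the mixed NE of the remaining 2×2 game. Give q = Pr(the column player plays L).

q = 5/8

The column player's strategy C is strictly dominated by L: 6 > 5 and -4 > -6. Eliminate C.
Set the row player's expected payoff from D equal to that from U:
  the row player's payoff to D: q·2 + (1−q)·8 = -6q + 8
  the row player's payoff to U: q·11 + (1−q)·(-7) = 18q - 7
  -6q + 8 = 18q - 7  ⇒  -24q = -15  ⇒  q = 5/8.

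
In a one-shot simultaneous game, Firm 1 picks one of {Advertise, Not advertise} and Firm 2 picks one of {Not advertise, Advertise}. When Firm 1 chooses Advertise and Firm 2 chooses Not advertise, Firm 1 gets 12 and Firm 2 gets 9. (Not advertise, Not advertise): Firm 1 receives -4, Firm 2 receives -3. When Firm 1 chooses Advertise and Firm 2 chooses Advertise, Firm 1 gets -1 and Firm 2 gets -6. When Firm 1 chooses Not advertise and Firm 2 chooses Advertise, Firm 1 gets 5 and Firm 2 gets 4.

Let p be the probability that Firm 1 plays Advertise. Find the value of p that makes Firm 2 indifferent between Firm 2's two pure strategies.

For Firm 2 to be willing to mix, Firm 2 must be indifferent between Not advertise and Advertise, which pins down Firm 1's mix.
  Firm 2's expected payoff from Not advertise: p·9 + (1−p)·(-3) = 12p - 3
  Firm 2's expected payoff from Advertise: p·(-6) + (1−p)·4 = -10p + 4
  12p - 3 = -10p + 4  ⇒  22p = 7  ⇒  p = 7/22.

p = 7/22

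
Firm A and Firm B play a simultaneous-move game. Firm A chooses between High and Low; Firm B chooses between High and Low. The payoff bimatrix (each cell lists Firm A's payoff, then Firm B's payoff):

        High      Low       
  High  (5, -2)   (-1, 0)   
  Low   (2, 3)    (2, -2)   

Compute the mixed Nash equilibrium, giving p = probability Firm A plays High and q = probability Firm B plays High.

Firm B's indifference between High and Low determines Firm A's mixing probability p:
  Firm B's payoff to High: p·(-2) + (1−p)·3 = -5p + 3
  Firm B's payoff to Low: p·0 + (1−p)·(-2) = 2p - 2
  -5p + 3 = 2p - 2  ⇒  -7p = -5  ⇒  p = 5/7.
For Firm A to be willing to mix, Firm A must be indifferent between High and Low, which pins down Firm B's mix.
  Firm A's payoff from High: q·5 + (1−q)·(-1) = 6q - 1
  Firm A's payoff from Low: q·2 + (1−q)·2 = 2
  6q - 1 = 2  ⇒  6q = 3  ⇒  q = 1/2.

p = 5/7, q = 1/2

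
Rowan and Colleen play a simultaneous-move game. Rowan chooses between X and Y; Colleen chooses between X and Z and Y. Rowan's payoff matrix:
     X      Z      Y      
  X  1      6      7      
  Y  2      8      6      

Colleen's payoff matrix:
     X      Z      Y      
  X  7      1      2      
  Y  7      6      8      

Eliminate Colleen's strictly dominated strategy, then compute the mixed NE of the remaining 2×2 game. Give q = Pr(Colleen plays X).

q = 1/2

Colleen's strategy Z is strictly dominated by Y: 2 > 1 and 8 > 6. Eliminate Z.
Set Rowan's expected payoff from X equal to that from Y:
  Rowan's expected payoff from X: q·1 + (1−q)·7 = -6q + 7
  Rowan's expected payoff from Y: q·2 + (1−q)·6 = -4q + 6
  -6q + 7 = -4q + 6  ⇒  -2q = -1  ⇒  q = 1/2.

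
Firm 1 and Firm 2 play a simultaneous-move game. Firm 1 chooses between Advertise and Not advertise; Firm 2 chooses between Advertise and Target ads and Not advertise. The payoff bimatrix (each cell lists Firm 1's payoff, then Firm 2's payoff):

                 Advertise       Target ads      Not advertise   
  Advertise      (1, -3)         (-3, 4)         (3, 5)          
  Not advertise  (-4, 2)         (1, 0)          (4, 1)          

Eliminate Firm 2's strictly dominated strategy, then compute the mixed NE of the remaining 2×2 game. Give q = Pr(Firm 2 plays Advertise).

q = 1/6

Firm 2's strategy Target ads is strictly dominated by Not advertise: 5 > 4 and 1 > 0. Eliminate Target ads.
For Firm 1 to be willing to mix, Firm 1 must be indifferent between Advertise and Not advertise, which pins down Firm 2's mix.
  Firm 1's payoff from Advertise: q·1 + (1−q)·3 = -2q + 3
  Firm 1's payoff from Not advertise: q·(-4) + (1−q)·4 = -8q + 4
  -2q + 3 = -8q + 4  ⇒  6q = 1  ⇒  q = 1/6.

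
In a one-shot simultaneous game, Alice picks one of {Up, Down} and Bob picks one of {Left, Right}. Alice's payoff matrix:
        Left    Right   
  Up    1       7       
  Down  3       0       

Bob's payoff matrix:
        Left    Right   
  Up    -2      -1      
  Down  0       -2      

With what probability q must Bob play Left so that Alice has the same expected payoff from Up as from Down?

Set Alice's expected payoff from Up equal to that from Down:
  Alice's payoff to Up: q·1 + (1−q)·7 = -6q + 7
  Alice's payoff to Down: q·3 + (1−q)·0 = 3q
  -6q + 7 = 3q  ⇒  -9q = -7  ⇒  q = 7/9.

q = 7/9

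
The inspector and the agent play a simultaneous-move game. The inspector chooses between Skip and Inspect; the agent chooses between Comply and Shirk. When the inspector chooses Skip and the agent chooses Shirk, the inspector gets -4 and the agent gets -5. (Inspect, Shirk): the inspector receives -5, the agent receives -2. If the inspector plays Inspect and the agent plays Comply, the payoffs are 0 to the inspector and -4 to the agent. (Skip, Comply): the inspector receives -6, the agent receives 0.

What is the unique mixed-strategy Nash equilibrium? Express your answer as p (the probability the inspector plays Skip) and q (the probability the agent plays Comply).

p = 2/7, q = 1/7

The inspector's mix must leave the agent indifferent between Comply and Shirk.
  the agent's expected payoff from Comply: p·0 + (1−p)·(-4) = 4p - 4
  the agent's expected payoff from Shirk: p·(-5) + (1−p)·(-2) = -3p - 2
  4p - 4 = -3p - 2  ⇒  7p = 2  ⇒  p = 2/7.
Set the inspector's expected payoff from Skip equal to that from Inspect:
  the inspector's expected payoff from Skip: q·(-6) + (1−q)·(-4) = -2q - 4
  the inspector's expected payoff from Inspect: q·0 + (1−q)·(-5) = 5q - 5
  -2q - 4 = 5q - 5  ⇒  -7q = -1  ⇒  q = 1/7.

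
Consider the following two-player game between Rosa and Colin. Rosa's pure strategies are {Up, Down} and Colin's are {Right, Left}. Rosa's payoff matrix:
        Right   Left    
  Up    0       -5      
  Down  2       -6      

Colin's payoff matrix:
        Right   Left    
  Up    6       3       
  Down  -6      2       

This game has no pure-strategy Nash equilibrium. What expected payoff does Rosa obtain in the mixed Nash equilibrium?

For Rosa to be willing to mix, Rosa must be indifferent between Up and Down, which pins down Colin's mix.
  Rosa's payoff to Up: q·0 + (1−q)·(-5) = 5q - 5
  Rosa's payoff to Down: q·2 + (1−q)·(-6) = 8q - 6
  5q - 5 = 8q - 6  ⇒  -3q = -1  ⇒  q = 1/3.
At equilibrium Rosa is indifferent across rows, so Rosa's payoff equals the payoff from Up: (1/3)·0 + (2/3)·(-5) = -10/3.

-10/3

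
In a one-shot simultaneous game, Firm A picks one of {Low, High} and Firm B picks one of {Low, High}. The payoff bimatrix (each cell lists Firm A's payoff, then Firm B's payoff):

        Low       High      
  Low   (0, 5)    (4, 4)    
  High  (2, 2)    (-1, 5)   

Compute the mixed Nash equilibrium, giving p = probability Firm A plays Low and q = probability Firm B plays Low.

p = 3/4, q = 5/7

In a mixed equilibrium Firm B is indifferent between Low and High; this condition fixes p.
  Firm B's payoff to Low: p·5 + (1−p)·2 = 3p + 2
  Firm B's payoff to High: p·4 + (1−p)·5 = -p + 5
  3p + 2 = -p + 5  ⇒  4p = 3  ⇒  p = 3/4.
Firm B's mix must leave Firm A indifferent between Low and High.
  Firm A's payoff from Low: q·0 + (1−q)·4 = -4q + 4
  Firm A's payoff from High: q·2 + (1−q)·(-1) = 3q - 1
  -4q + 4 = 3q - 1  ⇒  -7q = -5  ⇒  q = 5/7.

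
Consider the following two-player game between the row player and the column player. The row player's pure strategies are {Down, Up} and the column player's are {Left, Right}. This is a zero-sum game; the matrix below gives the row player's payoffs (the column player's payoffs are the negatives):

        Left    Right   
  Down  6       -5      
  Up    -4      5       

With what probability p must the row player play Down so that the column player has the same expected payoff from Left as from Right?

p = 9/20

In a mixed equilibrium the column player is indifferent between Left and Right; this condition fixes p.
  the column player's payoff from Left: p·(-6) + (1−p)·4 = -10p + 4
  the column player's payoff from Right: p·5 + (1−p)·(-5) = 10p - 5
  -10p + 4 = 10p - 5  ⇒  -20p = -9  ⇒  p = 9/20.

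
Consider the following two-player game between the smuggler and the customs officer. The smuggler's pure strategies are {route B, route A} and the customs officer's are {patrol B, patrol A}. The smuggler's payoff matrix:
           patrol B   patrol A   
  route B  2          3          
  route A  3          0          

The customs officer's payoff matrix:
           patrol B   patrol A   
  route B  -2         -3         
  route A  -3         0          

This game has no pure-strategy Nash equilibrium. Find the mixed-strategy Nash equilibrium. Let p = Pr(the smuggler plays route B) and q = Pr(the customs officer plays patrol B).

Set the customs officer's expected payoff from patrol B equal to that from patrol A:
  the customs officer's payoff from patrol B: p·(-2) + (1−p)·(-3) = p - 3
  the customs officer's payoff from patrol A: p·(-3) + (1−p)·0 = -3p
  p - 3 = -3p  ⇒  4p = 3  ⇒  p = 3/4.
The customs officer's mix must leave the smuggler indifferent between route B and route A.
  the smuggler's payoff from route B: q·2 + (1−q)·3 = -q + 3
  the smuggler's payoff from route A: q·3 + (1−q)·0 = 3q
  -q + 3 = 3q  ⇒  -4q = -3  ⇒  q = 3/4.

p = 3/4, q = 3/4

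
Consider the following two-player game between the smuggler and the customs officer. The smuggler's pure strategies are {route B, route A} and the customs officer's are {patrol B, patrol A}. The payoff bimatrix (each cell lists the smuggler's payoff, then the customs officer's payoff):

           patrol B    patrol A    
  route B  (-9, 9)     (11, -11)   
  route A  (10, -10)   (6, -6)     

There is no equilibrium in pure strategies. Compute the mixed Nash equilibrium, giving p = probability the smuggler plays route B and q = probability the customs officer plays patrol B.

p = 1/6, q = 5/24

Set the customs officer's expected payoff from patrol B equal to that from patrol A:
  the customs officer's expected payoff from patrol B: p·9 + (1−p)·(-10) = 19p - 10
  the customs officer's expected payoff from patrol A: p·(-11) + (1−p)·(-6) = -5p - 6
  19p - 10 = -5p - 6  ⇒  24p = 4  ⇒  p = 1/6.
Set the smuggler's expected payoff from route B equal to that from route A:
  the smuggler's payoff from route B: q·(-9) + (1−q)·11 = -20q + 11
  the smuggler's payoff from route A: q·10 + (1−q)·6 = 4q + 6
  -20q + 11 = 4q + 6  ⇒  -24q = -5  ⇒  q = 5/24.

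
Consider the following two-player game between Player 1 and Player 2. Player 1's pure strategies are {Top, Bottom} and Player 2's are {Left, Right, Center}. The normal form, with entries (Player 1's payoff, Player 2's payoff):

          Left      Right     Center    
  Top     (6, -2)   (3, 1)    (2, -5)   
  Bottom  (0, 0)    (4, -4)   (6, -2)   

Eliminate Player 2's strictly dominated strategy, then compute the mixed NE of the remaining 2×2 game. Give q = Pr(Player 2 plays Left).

q = 1/7

Player 2's strategy Center is strictly dominated by Left: -2 > -5 and 0 > -2. Eliminate Center.
Set Player 1's expected payoff from Top equal to that from Bottom:
  Player 1's expected payoff from Top: q·6 + (1−q)·3 = 3q + 3
  Player 1's expected payoff from Bottom: q·0 + (1−q)·4 = -4q + 4
  3q + 3 = -4q + 4  ⇒  7q = 1  ⇒  q = 1/7.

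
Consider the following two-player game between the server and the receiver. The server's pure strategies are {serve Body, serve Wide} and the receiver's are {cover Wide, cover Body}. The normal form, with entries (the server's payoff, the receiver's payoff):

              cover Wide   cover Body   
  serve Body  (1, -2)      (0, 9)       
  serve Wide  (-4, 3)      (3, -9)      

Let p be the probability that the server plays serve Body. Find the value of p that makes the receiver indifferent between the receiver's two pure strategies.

p = 12/23

The receiver's indifference between cover Wide and cover Body determines the server's mixing probability p:
  the receiver's expected payoff from cover Wide: p·(-2) + (1−p)·3 = -5p + 3
  the receiver's expected payoff from cover Body: p·9 + (1−p)·(-9) = 18p - 9
  -5p + 3 = 18p - 9  ⇒  -23p = -12  ⇒  p = 12/23.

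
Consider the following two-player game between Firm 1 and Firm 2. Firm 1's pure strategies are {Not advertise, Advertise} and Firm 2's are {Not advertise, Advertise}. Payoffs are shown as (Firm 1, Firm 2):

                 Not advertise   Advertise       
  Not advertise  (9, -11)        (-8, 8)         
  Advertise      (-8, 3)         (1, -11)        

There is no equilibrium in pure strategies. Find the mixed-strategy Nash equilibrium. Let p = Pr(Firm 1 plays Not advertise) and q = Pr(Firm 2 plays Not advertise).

For Firm 2 to be willing to mix, Firm 2 must be indifferent between Not advertise and Advertise, which pins down Firm 1's mix.
  Firm 2's payoff to Not advertise: p·(-11) + (1−p)·3 = -14p + 3
  Firm 2's payoff to Advertise: p·8 + (1−p)·(-11) = 19p - 11
  -14p + 3 = 19p - 11  ⇒  -33p = -14  ⇒  p = 14/33.
For Firm 1 to be willing to mix, Firm 1 must be indifferent between Not advertise and Advertise, which pins down Firm 2's mix.
  Firm 1's expected payoff from Not advertise: q·9 + (1−q)·(-8) = 17q - 8
  Firm 1's expected payoff from Advertise: q·(-8) + (1−q)·1 = -9q + 1
  17q - 8 = -9q + 1  ⇒  26q = 9  ⇒  q = 9/26.

p = 14/33, q = 9/26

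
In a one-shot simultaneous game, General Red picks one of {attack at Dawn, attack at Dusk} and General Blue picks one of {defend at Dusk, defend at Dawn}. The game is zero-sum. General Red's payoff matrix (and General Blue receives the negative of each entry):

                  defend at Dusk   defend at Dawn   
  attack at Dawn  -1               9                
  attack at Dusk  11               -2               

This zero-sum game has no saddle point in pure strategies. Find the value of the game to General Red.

For General Red to be willing to mix, General Red must be indifferent between attack at Dawn and attack at Dusk, which pins down General Blue's mix.
  General Red's expected payoff from attack at Dawn: q·(-1) + (1−q)·9 = -10q + 9
  General Red's expected payoff from attack at Dusk: q·11 + (1−q)·(-2) = 13q - 2
  -10q + 9 = 13q - 2  ⇒  -23q = -11  ⇒  q = 11/23.
The value is General Red's expected payoff against this mix (using attack at Dawn): (11/23)·(-1) + (12/23)·9 = 97/23.

v = 97/23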